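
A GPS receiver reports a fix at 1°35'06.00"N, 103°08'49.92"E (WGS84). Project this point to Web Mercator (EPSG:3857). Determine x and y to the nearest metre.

x 11482294 m, y 176464 m

Web Mercator is spherical with R = a = 6378137 m.
x = R·λ = 6378137 × 1.800258254 = 11482293.781 m.
y = R·ln tan(π/4 + φ/2) = 6378137 × 0.027666998 = 176463.901 m.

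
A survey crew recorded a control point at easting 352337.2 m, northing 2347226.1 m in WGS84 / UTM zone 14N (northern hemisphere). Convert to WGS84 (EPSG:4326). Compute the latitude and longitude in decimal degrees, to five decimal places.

Zone 14N: λ₀ = -99°, k₀ = 0.9996, false easting 500000 m.
Meridian distance M = (N − FN)/k₀ = 2348165.4 m.
Inverse transverse Mercator on WGS84 gives φ = 21.22060017°, λ = -100.42279970°.

lat 21.22060°, lon -100.42280°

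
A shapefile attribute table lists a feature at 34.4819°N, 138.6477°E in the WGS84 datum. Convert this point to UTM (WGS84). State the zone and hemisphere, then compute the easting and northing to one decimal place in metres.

Zone 54N: E 283982.6 m, N 3818101.5 m

Longitude 138.6477° lies in the 6° band [138°, 144°), giving zone 54; latitude is north of the equator, so 54N.
Zone 54 central meridian λ₀ = 6×54 − 183 = 141°; Δλ = -2.3523°.
Transverse Mercator on WGS84 with k₀ = 0.9996 gives E = 283982.603 m, N = 3818101.517 m.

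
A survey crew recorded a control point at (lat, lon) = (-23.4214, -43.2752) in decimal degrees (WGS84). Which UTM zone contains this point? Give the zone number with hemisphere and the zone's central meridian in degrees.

UTM zone = ⌊(λ + 180)/6⌋ + 1; -43.2752° ∈ [-48°, -42°) → zone 23.
Hemisphere: S (φ < 0).
Central meridian λ₀ = 6×23 − 183 = -45°.

Zone 23S, central meridian -45°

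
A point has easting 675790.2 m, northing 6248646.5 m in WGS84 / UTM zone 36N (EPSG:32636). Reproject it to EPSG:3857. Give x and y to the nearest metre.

Unproject from UTM 36N (λ₀ = 33°) → φ = 56.34979979°, λ = 35.84479949°.
Web Mercator (R = 6378137 m): x = 3990224.827 m, y = 7628368.396 m.

x 3990225 m, y 7628368 m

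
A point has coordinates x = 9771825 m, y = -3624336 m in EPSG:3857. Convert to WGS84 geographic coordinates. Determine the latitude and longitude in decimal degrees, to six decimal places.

R = 6378137 m. λ = x/R = 87.78179751°.
φ = 2·arctan(exp(y/R)) − 90° = 2·arctan(0.56652) − 90° = -30.93519625°.

lat -30.935196°, lon 87.781798°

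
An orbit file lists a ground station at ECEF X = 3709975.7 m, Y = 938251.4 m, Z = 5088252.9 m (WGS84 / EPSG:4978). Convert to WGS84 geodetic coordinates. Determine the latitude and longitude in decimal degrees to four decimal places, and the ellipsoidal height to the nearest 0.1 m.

λ = atan2(Y, X) = 14.19249911°; p = √(X²+Y²) = 3826778.7 m.
Bowring's method on WGS84 (a = 6378137 m, b = 6356752.314 m) gives φ = 53.23849955°, h = 2221.890 m.

lat 53.2385°, lon 14.1925°, h 2221.9 m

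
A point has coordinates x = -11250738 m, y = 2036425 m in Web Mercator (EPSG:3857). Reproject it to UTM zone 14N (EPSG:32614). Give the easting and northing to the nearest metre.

Web Mercator inverse (R = 6378137 m) → φ = 17.99040075°, λ = -101.06709903°.
UTM 14N forward: E = 281120.956 m, N = 1990343.366 m.

E 281121 m, N 1990343 m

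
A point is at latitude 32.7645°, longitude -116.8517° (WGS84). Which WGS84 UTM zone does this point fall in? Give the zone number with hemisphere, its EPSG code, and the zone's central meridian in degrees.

UTM zone = ⌊(λ + 180)/6⌋ + 1; -116.8517° ∈ [-120°, -114°) → zone 11.
Hemisphere: N (φ ≥ 0).
Central meridian λ₀ = 6×11 − 183 = -117°.
EPSG code: 32611.

Zone 11N (EPSG:32611), central meridian -117°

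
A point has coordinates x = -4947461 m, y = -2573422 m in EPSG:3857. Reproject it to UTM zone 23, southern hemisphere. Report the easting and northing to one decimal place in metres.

Web Mercator inverse (R = 6378137 m) → φ = -22.51459740°, λ = -44.44379834°.
UTM 23S forward: E = 557202.807 m, N = 7510106.208 m.

E 557202.8 m, N 7510106.2 m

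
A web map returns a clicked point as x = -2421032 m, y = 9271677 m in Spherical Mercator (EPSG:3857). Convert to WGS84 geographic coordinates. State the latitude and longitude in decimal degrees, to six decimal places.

R = 6378137 m. λ = x/R = -21.74850049°.
φ = 2·arctan(exp(y/R)) − 90° = 2·arctan(4.27877) − 90° = 63.69079963°.

lat 63.690800°, lon -21.748500°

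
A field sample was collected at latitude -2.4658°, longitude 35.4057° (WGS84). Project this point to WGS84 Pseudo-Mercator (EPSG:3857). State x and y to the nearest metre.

x 3941344 m, y -274576 m

Web Mercator is spherical with R = a = 6378137 m.
x = R·λ = 6378137 × 0.617946039 = 3941344.495 m.
y = R·ln tan(π/4 + φ/2) = 6378137 × -0.043049620 = -274576.372 m.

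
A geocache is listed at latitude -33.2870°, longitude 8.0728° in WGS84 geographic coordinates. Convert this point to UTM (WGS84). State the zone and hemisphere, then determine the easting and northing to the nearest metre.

Longitude 8.0728° lies in the 6° band [6°, 12°), giving zone 32; latitude is south of the equator, so 32S.
Zone 32 central meridian λ₀ = 6×32 − 183 = 9°; Δλ = -0.9272°.
Transverse Mercator on WGS84 with k₀ = 0.9996 gives E = 413664.841 m, N = 6316512.058 m.

Zone 32S: E 413665 m, N 6316512 m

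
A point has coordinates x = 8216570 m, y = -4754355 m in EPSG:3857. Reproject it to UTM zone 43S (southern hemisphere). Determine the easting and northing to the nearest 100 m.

E 397300 m, N 5657300 m

Web Mercator inverse (R = 6378137 m) → φ = -39.22780212°, λ = 73.81070414°.
UTM 43S forward: E = 397346.332 m, N = 5657269.659 m.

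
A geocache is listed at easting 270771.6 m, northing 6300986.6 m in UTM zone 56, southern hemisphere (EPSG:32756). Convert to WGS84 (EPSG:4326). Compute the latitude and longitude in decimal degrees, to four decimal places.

Zone 56S: λ₀ = 153°, k₀ = 0.9996, false easting 500000 m, false northing 10000000 m.
Meridian distance M = (N − FN)/k₀ = -3700493.6 m.
Inverse transverse Mercator on WGS84 gives φ = -33.40600044°, λ = 150.53509968°.

lat -33.4060°, lon 150.5351°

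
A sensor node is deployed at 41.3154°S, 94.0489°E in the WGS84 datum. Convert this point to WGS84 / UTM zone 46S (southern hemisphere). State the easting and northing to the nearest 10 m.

E 587790 m, N 5425700 m

Zone 46 central meridian λ₀ = 6×46 − 183 = 93°; Δλ = +1.0489°.
Transverse Mercator on WGS84 with k₀ = 0.9996 gives E = 587792.884 m, N = 5425699.012 m.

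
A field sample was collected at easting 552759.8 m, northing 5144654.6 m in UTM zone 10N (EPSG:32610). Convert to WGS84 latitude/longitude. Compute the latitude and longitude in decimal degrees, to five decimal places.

lat 46.45340°, lon -122.31300°

Zone 10N: λ₀ = -123°, k₀ = 0.9996, false easting 500000 m.
Meridian distance M = (N − FN)/k₀ = 5146713.3 m.
Inverse transverse Mercator on WGS84 gives φ = 46.45339985°, λ = -122.31299953°.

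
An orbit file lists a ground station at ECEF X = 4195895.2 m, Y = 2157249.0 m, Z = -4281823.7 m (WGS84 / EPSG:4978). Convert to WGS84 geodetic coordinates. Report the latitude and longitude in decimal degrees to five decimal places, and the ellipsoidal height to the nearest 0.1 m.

λ = atan2(Y, X) = 27.20920021°; p = √(X²+Y²) = 4717972.0 m.
Bowring's method on WGS84 (a = 6378137 m, b = 6356752.314 m) gives φ = -42.41699981°, h = 2833.209 m.

lat -42.41700°, lon 27.20920°, h 2833.2 m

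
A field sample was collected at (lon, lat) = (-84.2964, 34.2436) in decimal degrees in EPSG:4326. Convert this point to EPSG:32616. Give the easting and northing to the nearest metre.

Zone 16 central meridian λ₀ = 6×16 − 183 = -87°; Δλ = +2.7036°.
Transverse Mercator on WGS84 with k₀ = 0.9996 gives E = 748990.800 m, N = 3792473.537 m.

E 748991 m, N 3792474 m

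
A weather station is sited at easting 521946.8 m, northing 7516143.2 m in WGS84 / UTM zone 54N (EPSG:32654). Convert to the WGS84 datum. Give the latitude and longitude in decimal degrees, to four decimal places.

Zone 54N: λ₀ = 141°, k₀ = 0.9996, false easting 500000 m.
Meridian distance M = (N − FN)/k₀ = 7519150.9 m.
Inverse transverse Mercator on WGS84 gives φ = 67.75950004°, λ = 141.51959944°.

lat 67.7595°, lon 141.5196°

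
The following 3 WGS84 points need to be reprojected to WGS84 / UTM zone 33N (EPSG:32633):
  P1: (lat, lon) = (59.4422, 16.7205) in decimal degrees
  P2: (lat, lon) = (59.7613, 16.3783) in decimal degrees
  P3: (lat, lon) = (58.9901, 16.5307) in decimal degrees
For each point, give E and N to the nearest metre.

UTM zone 33N: λ₀ = 15°, k₀ = 0.9996.
P1 (59.4422°, 16.7205°) → (597569.264, 6590554.542) m.
P2 (59.7613°, 16.3783°) → (577427.837, 6625632.838) m.
P3 (58.9901°, 16.5307°) → (587962.587, 6539956.801) m.

P1: E 597569 m, N 6590555 m; P2: E 577428 m, N 6625633 m; P3: E 587963 m, N 6539957 m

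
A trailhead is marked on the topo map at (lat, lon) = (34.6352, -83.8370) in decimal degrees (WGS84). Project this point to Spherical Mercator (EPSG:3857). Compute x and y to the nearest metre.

x -9332692 m, y 4114416 m

Web Mercator is spherical with R = a = 6378137 m.
x = R·λ = 6378137 × -1.463231685 = -9332692.150 m.
y = R·ln tan(π/4 + φ/2) = 6378137 × 0.645081178 = 4114416.128 m.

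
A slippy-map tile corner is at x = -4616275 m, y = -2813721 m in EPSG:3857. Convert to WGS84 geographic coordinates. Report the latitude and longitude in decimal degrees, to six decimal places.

lat -24.494002°, lon -41.468704°

R = 6378137 m. λ = x/R = -41.46870388°.
φ = 2·arctan(exp(y/R)) − 90° = 2·arctan(0.64330) − 90° = -24.49400209°.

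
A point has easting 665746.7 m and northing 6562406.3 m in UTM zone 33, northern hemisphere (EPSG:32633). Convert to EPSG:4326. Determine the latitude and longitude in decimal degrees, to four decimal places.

lat 59.1684°, lon 17.8997°

Zone 33N: λ₀ = 15°, k₀ = 0.9996, false easting 500000 m.
Meridian distance M = (N − FN)/k₀ = 6565032.3 m.
Inverse transverse Mercator on WGS84 gives φ = 59.16839994°, λ = 17.89969995°.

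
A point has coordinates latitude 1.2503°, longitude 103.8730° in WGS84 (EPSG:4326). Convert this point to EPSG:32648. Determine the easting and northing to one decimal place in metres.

Zone 48 central meridian λ₀ = 6×48 − 183 = 105°; Δλ = -1.1270°.
Transverse Mercator on WGS84 with k₀ = 0.9996 gives E = 374614.642 m, N = 138222.847 m.

E 374614.6 m, N 138222.8 m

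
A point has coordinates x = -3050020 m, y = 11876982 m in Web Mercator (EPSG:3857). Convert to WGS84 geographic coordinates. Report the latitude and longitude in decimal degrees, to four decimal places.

R = 6378137 m. λ = x/R = -27.39879583°.
φ = 2·arctan(exp(y/R)) − 90° = 2·arctan(6.43750) − 90° = 72.34050050°.

lat 72.3405°, lon -27.3988°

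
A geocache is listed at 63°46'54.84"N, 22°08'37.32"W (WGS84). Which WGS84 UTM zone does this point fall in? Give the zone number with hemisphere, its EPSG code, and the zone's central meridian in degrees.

Zone 27N (EPSG:32627), central meridian -21°

UTM zone = ⌊(λ + 180)/6⌋ + 1; -22.1437° ∈ [-24°, -18°) → zone 27.
Hemisphere: N (φ ≥ 0).
Central meridian λ₀ = 6×27 − 183 = -21°.
EPSG code: 32627.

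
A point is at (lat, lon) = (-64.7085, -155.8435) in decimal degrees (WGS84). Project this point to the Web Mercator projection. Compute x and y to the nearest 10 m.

Web Mercator is spherical with R = a = 6378137 m.
x = R·λ = 6378137 × -2.719982193 = -17348419.063 m.
y = R·ln tan(π/4 + φ/2) = 6378137 × -1.494481015 = -9532004.657 m.

x -17348420 m, y -9532000 m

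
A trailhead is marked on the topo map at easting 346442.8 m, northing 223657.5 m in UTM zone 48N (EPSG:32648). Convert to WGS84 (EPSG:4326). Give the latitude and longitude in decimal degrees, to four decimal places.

lat 2.0229°, lon 103.6193°

Zone 48N: λ₀ = 105°, k₀ = 0.9996, false easting 500000 m.
Meridian distance M = (N − FN)/k₀ = 223747.0 m.
Inverse transverse Mercator on WGS84 gives φ = 2.02290016°, λ = 103.61929964°.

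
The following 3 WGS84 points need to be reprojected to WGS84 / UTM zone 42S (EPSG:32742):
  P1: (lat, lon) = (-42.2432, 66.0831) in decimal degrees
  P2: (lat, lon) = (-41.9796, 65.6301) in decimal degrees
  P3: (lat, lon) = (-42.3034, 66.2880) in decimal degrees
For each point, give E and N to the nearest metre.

P1: E 259341 m, N 5319101 m; P2: E 220807 m, N 5346994 m; P3: E 276461 m, N 5312975 m

UTM zone 42S: λ₀ = 69°, k₀ = 0.9996.
P1 (-42.2432°, 66.0831°) → (259341.138, 5319100.784) m.
P2 (-41.9796°, 65.6301°) → (220806.583, 5346993.678) m.
P3 (-42.3034°, 66.2880°) → (276460.698, 5312974.567) m.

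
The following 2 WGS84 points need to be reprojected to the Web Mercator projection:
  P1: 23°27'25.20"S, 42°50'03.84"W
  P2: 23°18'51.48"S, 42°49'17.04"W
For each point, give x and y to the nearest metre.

P1: x -4768304 m, y -2687379 m; P2: x -4766856 m, y -2670072 m

Web Mercator: x = R·λ, y = R·ln tan(π/4+φ/2), R = 6378137 m.
P1 (-23.4570°, -42.8344°) → (-4768303.596, -2687379.414) m.
P2 (-23.3143°, -42.8214°) → (-4766856.443, -2670072.418) m.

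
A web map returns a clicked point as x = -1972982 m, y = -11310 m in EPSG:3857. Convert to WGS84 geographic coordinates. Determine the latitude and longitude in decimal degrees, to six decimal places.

R = 6378137 m. λ = x/R = -17.72359886°.
φ = 2·arctan(exp(y/R)) − 90° = 2·arctan(0.99823) − 90° = -0.10159941°.

lat -0.101599°, lon -17.723599°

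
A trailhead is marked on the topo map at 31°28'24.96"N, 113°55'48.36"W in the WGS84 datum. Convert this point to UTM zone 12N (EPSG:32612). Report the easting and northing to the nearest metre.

E 221611 m, N 3485809 m

Zone 12 central meridian λ₀ = 6×12 − 183 = -111°; Δλ = -2.9301°.
Transverse Mercator on WGS84 with k₀ = 0.9996 gives E = 221611.292 m, N = 3485809.200 m.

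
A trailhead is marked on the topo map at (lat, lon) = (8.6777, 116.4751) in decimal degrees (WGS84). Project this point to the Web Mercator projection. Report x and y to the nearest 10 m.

Web Mercator is spherical with R = a = 6378137 m.
x = R·λ = 6378137 × 2.032873992 = 12965948.822 m.
y = R·ln tan(π/4 + φ/2) = 6378137 × 0.152036801 = 969711.545 m.

x 12965950 m, y 969710 m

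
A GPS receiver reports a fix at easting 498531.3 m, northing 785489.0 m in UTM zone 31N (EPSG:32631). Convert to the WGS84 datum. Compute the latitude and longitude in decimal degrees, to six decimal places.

lat 7.106200°, lon 2.986700°

Zone 31N: λ₀ = 3°, k₀ = 0.9996, false easting 500000 m.
Meridian distance M = (N − FN)/k₀ = 785803.3 m.
Inverse transverse Mercator on WGS84 gives φ = 7.10620041°, λ = 2.98669967°.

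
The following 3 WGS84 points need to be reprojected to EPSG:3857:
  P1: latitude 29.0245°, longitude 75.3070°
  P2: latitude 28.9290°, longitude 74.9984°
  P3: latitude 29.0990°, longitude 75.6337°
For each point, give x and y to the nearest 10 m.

Web Mercator: x = R·λ, y = R·ln tan(π/4+φ/2), R = 6378137 m.
P1 (29.0245°, 75.3070°) → (8383136.893, 3378764.706) m.
P2 (28.9290°, 74.9984°) → (8348783.698, 3366612.426) m.
P3 (29.0990°, 75.6337°) → (8419504.971, 3388252.561) m.

P1: x 8383140 m, y 3378760 m; P2: x 8348780 m, y 3366610 m; P3: x 8419500 m, y 3388250 m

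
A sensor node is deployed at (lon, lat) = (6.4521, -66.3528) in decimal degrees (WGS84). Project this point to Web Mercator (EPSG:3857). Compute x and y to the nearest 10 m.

x 718240 m, y -9974080 m

Web Mercator is spherical with R = a = 6378137 m.
x = R·λ = 6378137 × 0.112610389 = 718244.487 m.
y = R·ln tan(π/4 + φ/2) = 6378137 × -1.563791753 = -9974078.040 m.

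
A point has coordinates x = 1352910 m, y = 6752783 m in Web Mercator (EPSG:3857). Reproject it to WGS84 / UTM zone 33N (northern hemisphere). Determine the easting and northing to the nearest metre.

Web Mercator inverse (R = 6378137 m) → φ = 51.73740240°, λ = 12.15339731°.
UTM 33N forward: E = 303456.585 m, N = 5735666.976 m.

E 303457 m, N 5735667 m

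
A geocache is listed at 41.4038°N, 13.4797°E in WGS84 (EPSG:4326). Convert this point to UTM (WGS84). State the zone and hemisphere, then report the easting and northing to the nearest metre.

Zone 33N: E 372922 m, N 4584699 m

Longitude 13.4797° lies in the 6° band [12°, 18°), giving zone 33; latitude is north of the equator, so 33N.
Zone 33 central meridian λ₀ = 6×33 − 183 = 15°; Δλ = -1.5203°.
Transverse Mercator on WGS84 with k₀ = 0.9996 gives E = 372922.055 m, N = 4584699.437 m.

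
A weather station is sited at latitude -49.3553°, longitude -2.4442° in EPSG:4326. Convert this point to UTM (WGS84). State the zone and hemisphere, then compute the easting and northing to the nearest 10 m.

Longitude -2.4442° lies in the 6° band [-6°, 0°), giving zone 30; latitude is south of the equator, so 30S.
Zone 30 central meridian λ₀ = 6×30 − 183 = -3°; Δλ = +0.5558°.
Transverse Mercator on WGS84 with k₀ = 0.9996 gives E = 540362.572 m, N = 4532897.437 m.

Zone 30S: E 540360 m, N 4532900 m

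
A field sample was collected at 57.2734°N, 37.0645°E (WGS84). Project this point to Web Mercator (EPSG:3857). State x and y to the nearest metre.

Web Mercator is spherical with R = a = 6378137 m.
x = R·λ = 6378137 × 0.646897561 = 4126001.267 m.
y = R·ln tan(π/4 + φ/2) = 6378137 × 1.225468469 = 7816205.785 m.

x 4126001 m, y 7816206 m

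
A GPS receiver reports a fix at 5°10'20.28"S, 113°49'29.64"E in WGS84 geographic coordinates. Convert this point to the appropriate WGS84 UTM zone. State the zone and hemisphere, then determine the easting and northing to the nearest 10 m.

Zone 49S: E 813190 m, N 9427590 m

Longitude 113.8249° lies in the 6° band [108°, 114°), giving zone 49; latitude is south of the equator, so 49S.
Zone 49 central meridian λ₀ = 6×49 − 183 = 111°; Δλ = +2.8249°.
Transverse Mercator on WGS84 with k₀ = 0.9996 gives E = 813194.888 m, N = 9427593.402 m.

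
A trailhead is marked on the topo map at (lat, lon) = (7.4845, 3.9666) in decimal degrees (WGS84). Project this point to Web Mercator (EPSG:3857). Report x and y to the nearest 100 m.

x 441600 m, y 835600 m

Web Mercator is spherical with R = a = 6378137 m.
x = R·λ = 6378137 × 0.069230230 = 441559.892 m.
y = R·ln tan(π/4 + φ/2) = 6378137 × 0.131002270 = 835550.422 m.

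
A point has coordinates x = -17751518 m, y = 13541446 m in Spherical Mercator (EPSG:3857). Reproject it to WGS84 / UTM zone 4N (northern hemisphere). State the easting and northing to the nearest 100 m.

E 487800 m, N 8474600 m

Web Mercator inverse (R = 6378137 m) → φ = 76.35290019°, λ = -159.46459936°.
UTM 4N forward: E = 487763.635 m, N = 8474611.909 m.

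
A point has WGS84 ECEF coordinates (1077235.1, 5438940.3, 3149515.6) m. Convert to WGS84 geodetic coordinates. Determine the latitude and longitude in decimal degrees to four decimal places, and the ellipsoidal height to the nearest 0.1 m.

lat 29.7635°, lon 78.7970°, h 3772.4 m

λ = atan2(Y, X) = 78.79700031°; p = √(X²+Y²) = 5544592.6 m.
Bowring's method on WGS84 (a = 6378137 m, b = 6356752.314 m) gives φ = 29.76349978°, h = 3772.423 m.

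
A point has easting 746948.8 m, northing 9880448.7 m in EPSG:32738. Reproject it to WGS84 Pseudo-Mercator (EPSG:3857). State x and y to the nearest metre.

Unproject from UTM 38S (λ₀ = 45°) → φ = -1.08080041°, λ = 47.21910043°.
Web Mercator (R = 6378137 m): x = 5256406.215 m, y = -120321.287 m.

x 5256406 m, y -120321 m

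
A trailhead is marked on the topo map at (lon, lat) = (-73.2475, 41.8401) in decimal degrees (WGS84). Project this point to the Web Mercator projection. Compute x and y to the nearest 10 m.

x -8153870 m, y 5137060 m

Web Mercator is spherical with R = a = 6378137 m.
x = R·λ = 6378137 × -1.278410044 = -8153874.402 m.
y = R·ln tan(π/4 + φ/2) = 6378137 × 0.805416568 = 5137057.212 m.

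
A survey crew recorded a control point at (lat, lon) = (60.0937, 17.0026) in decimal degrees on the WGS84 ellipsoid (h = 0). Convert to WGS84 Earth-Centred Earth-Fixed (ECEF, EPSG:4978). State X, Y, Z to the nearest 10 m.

X 3048710 m, Y 932240 m, Z 5505690 m

WGS84: a = 6378137 m, e² = 0.006694380; N(φ) = a/√(1−e²sin²φ) = 6394239.610 m.
X = (N+h)·cosφ·cosλ = 3048714.192 m; Y = (N+h)·cosφ·sinλ = 932236.747 m; Z = (N(1−e²)+h)·sinφ = 5505689.442 m.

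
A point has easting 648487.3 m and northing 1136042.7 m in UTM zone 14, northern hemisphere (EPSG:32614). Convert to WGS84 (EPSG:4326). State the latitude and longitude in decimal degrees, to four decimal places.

lat 10.2742°, lon -97.6441°

Zone 14N: λ₀ = -99°, k₀ = 0.9996, false easting 500000 m.
Meridian distance M = (N − FN)/k₀ = 1136497.3 m.
Inverse transverse Mercator on WGS84 gives φ = 10.27420022°, λ = -97.64410039°.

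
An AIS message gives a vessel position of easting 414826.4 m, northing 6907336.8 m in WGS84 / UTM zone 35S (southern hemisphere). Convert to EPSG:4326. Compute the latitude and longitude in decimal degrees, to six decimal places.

lat -27.956300°, lon 26.134100°

Zone 35S: λ₀ = 27°, k₀ = 0.9996, false easting 500000 m, false northing 10000000 m.
Meridian distance M = (N − FN)/k₀ = -3093900.8 m.
Inverse transverse Mercator on WGS84 gives φ = -27.95629956°, λ = 26.13410025°.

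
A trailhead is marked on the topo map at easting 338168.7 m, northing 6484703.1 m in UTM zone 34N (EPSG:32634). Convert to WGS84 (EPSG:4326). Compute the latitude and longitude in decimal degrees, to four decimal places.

Zone 34N: λ₀ = 21°, k₀ = 0.9996, false easting 500000 m.
Meridian distance M = (N − FN)/k₀ = 6487298.0 m.
Inverse transverse Mercator on WGS84 gives φ = 58.47290028°, λ = 18.22499941°.

lat 58.4729°, lon 18.2250°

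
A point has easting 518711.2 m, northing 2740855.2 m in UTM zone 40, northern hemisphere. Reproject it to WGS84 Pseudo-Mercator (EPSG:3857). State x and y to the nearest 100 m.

x 6365800 m, y 2849000 m

Unproject from UTM 40N (λ₀ = 57°) → φ = 24.78230038°, λ = 57.18510014°.
Web Mercator (R = 6378137 m): x = 6365816.229 m, y = 2849028.728 m.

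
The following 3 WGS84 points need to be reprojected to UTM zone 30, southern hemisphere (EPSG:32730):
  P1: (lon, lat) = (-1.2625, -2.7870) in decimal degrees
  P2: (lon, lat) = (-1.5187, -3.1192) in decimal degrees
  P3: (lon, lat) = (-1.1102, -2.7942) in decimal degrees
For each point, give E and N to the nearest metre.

UTM zone 30S: λ₀ = -3°, k₀ = 0.9996.
P1 (-2.7870°, -1.2625°) → (693142.756, 9691807.895) m.
P2 (-3.1192°, -1.5187°) → (664607.387, 9655115.459) m.
P3 (-2.7942°, -1.1102°) → (710077.249, 9690985.551) m.

P1: E 693143 m, N 9691808 m; P2: E 664607 m, N 9655115 m; P3: E 710077 m, N 9690986 m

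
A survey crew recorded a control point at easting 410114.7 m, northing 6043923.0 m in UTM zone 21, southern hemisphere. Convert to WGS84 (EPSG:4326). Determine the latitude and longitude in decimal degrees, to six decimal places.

Zone 21S: λ₀ = -57°, k₀ = 0.9996, false easting 500000 m, false northing 10000000 m.
Meridian distance M = (N − FN)/k₀ = -3957660.1 m.
Inverse transverse Mercator on WGS84 gives φ = -35.74459990°, λ = -57.99409985°.

lat -35.744600°, lon -57.994100°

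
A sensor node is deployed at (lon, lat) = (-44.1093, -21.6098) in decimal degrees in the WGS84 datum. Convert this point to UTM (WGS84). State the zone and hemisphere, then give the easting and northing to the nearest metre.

Zone 23S: E 592191 m, N 7610098 m

Longitude -44.1093° lies in the 6° band [-48°, -42°), giving zone 23; latitude is south of the equator, so 23S.
Zone 23 central meridian λ₀ = 6×23 − 183 = -45°; Δλ = +0.8907°.
Transverse Mercator on WGS84 with k₀ = 0.9996 gives E = 592190.918 m, N = 7610097.769 m.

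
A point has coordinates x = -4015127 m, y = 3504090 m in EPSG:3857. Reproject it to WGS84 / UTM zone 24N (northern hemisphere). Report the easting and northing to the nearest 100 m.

Web Mercator inverse (R = 6378137 m) → φ = 30.00420213°, λ = -36.06849952°.
UTM 24N forward: E = 782786.644 m, N = 3322870.585 m.

E 782800 m, N 3322900 m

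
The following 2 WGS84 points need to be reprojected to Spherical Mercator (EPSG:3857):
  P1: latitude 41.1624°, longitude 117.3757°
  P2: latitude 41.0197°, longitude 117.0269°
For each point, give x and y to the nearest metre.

Web Mercator: x = R·λ, y = R·ln tan(π/4+φ/2), R = 6378137 m.
P1 (41.1624°, 117.3757°) → (13066203.156, 5036325.218) m.
P2 (41.0197°, 117.0269°) → (13027374.917, 5015247.844) m.

P1: x 13066203 m, y 5036325 m; P2: x 13027375 m, y 5015248 m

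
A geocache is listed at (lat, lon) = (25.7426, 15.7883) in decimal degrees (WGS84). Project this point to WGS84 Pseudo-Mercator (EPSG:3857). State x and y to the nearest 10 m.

Web Mercator is spherical with R = a = 6378137 m.
x = R·λ = 6378137 × 0.275557818 = 1757545.516 m.
y = R·ln tan(π/4 + φ/2) = 6378137 × 0.465219800 = 2967235.620 m.

x 1757550 m, y 2967240 m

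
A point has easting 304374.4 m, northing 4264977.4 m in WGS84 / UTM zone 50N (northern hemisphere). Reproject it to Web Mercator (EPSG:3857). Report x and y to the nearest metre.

x 12774613 m, y 4651966 m

Unproject from UTM 50N (λ₀ = 117°) → φ = 38.51169982°, λ = 114.75629954°.
Web Mercator (R = 6378137 m): x = 12774612.831 m, y = 4651966.174 m.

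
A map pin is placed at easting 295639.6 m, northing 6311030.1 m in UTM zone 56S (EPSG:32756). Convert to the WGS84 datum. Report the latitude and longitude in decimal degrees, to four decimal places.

Zone 56S: λ₀ = 153°, k₀ = 0.9996, false easting 500000 m, false northing 10000000 m.
Meridian distance M = (N − FN)/k₀ = -3690446.1 m.
Inverse transverse Mercator on WGS84 gives φ = -33.32050018°, λ = 150.80460011°.

lat -33.3205°, lon 150.8046°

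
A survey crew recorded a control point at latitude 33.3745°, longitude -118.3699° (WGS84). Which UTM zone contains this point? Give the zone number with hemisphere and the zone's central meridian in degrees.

Zone 11N, central meridian -117°

UTM zone = ⌊(λ + 180)/6⌋ + 1; -118.3699° ∈ [-120°, -114°) → zone 11.
Hemisphere: N (φ ≥ 0).
Central meridian λ₀ = 6×11 − 183 = -117°.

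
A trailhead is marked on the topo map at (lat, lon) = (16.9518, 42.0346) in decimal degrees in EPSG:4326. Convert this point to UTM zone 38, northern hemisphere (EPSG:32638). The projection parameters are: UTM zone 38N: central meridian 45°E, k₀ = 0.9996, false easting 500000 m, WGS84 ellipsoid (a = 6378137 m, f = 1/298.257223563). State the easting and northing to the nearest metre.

E 184155 m, N 1876608 m

Zone 38 central meridian λ₀ = 6×38 − 183 = 45°; Δλ = -2.9654°.
Transverse Mercator on WGS84 with k₀ = 0.9996 gives E = 184154.813 m, N = 1876607.558 m.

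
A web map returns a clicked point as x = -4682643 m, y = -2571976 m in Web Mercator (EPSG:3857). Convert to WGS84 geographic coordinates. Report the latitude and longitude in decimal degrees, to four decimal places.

lat -22.5026°, lon -42.0649°

R = 6378137 m. λ = x/R = -42.06489777°.
φ = 2·arctan(exp(y/R)) − 90° = 2·arctan(0.66815) − 90° = -22.50259728°.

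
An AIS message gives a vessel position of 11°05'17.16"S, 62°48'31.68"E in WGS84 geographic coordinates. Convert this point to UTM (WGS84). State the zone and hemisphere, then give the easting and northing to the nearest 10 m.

Longitude 62.8088° lies in the 6° band [60°, 66°), giving zone 41; latitude is south of the equator, so 41S.
Zone 41 central meridian λ₀ = 6×41 − 183 = 63°; Δλ = -0.1912°.
Transverse Mercator on WGS84 with k₀ = 0.9996 gives E = 479118.768 m, N = 8774272.580 m.

Zone 41S: E 479120 m, N 8774270 m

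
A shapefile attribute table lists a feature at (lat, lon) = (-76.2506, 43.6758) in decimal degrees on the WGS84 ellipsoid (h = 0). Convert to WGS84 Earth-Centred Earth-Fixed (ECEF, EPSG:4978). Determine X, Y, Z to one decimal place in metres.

X 1099887.7 m, Y 1050187.1 m, Z -6173421.7 m

WGS84: a = 6378137 m, e² = 0.006694380; N(φ) = a/√(1−e²sin²φ) = 6398375.771 m.
X = (N+h)·cosφ·cosλ = 1099887.690 m; Y = (N+h)·cosφ·sinλ = 1050187.065 m; Z = (N(1−e²)+h)·sinφ = -6173421.735 m.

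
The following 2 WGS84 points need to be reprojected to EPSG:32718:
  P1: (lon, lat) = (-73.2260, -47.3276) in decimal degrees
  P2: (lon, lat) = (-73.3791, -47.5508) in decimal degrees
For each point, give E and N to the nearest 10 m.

UTM zone 18S: λ₀ = -75°, k₀ = 0.9996.
P1 (-47.3276°, -73.2260°) → (634041.079, 4756903.910) m.
P2 (-47.5508°, -73.3791°) → (621956.308, 4732351.473) m.

P1: E 634040 m, N 4756900 m; P2: E 621960 m, N 4732350 m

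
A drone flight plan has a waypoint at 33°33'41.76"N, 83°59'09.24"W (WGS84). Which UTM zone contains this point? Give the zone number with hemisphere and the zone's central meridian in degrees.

Zone 17N, central meridian -81°

UTM zone = ⌊(λ + 180)/6⌋ + 1; -83.9859° ∈ [-84°, -78°) → zone 17.
Hemisphere: N (φ ≥ 0).
Central meridian λ₀ = 6×17 − 183 = -81°.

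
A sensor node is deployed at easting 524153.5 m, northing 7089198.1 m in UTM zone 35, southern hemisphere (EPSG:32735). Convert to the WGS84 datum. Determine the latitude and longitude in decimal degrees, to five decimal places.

Zone 35S: λ₀ = 27°, k₀ = 0.9996, false easting 500000 m, false northing 10000000 m.
Meridian distance M = (N − FN)/k₀ = -2911966.7 m.
Inverse transverse Mercator on WGS84 gives φ = -26.31690004°, λ = 27.24200010°.

lat -26.31690°, lon 27.24200°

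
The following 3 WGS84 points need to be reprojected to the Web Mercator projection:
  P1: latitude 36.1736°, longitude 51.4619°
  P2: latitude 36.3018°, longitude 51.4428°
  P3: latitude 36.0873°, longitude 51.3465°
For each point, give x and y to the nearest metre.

Web Mercator: x = R·λ, y = R·ln tan(π/4+φ/2), R = 6378137 m.
P1 (36.1736°, 51.4619°) → (5728712.503, 4324534.831) m.
P2 (36.3018°, 51.4428°) → (5726586.301, 4342228.445) m.
P3 (36.0873°, 51.3465°) → (5715866.234, 4312640.376) m.

P1: x 5728713 m, y 4324535 m; P2: x 5726586 m, y 4342228 m; P3: x 5715866 m, y 4312640 m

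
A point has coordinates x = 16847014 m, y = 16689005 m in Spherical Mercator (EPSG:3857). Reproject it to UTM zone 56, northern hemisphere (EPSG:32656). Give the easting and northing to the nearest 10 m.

E 473060 m, N 9065450 m

Web Mercator inverse (R = 6378137 m) → φ = 81.64379935°, λ = 151.33930168°.
UTM 56N forward: E = 473059.655 m, N = 9065453.865 m.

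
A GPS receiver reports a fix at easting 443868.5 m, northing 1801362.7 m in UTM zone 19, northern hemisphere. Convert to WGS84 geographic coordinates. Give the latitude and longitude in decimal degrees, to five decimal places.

lat 16.29250°, lon -69.52540°

Zone 19N: λ₀ = -69°, k₀ = 0.9996, false easting 500000 m.
Meridian distance M = (N − FN)/k₀ = 1802083.5 m.
Inverse transverse Mercator on WGS84 gives φ = 16.29249964°, λ = -69.52539971°.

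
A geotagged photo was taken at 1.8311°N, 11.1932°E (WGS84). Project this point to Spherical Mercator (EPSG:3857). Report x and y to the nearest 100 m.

Web Mercator is spherical with R = a = 6378137 m.
x = R·λ = 6378137 × 0.195358194 = 1246021.324 m.
y = R·ln tan(π/4 + φ/2) = 6378137 × 0.031964166 = 203871.827 m.

x 1246000 m, y 203900 m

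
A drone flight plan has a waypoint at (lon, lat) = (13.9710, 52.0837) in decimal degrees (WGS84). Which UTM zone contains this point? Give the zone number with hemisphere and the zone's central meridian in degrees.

Zone 33N, central meridian 15°

UTM zone = ⌊(λ + 180)/6⌋ + 1; 13.9710° ∈ [12°, 18°) → zone 33.
Hemisphere: N (φ ≥ 0).
Central meridian λ₀ = 6×33 − 183 = 15°.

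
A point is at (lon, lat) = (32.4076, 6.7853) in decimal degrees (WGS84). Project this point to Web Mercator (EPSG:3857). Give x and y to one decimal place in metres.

Web Mercator is spherical with R = a = 6378137 m.
x = R·λ = 6378137 × 0.565619323 = 3607597.530 m.
y = R·ln tan(π/4 + φ/2) = 6378137 × 0.118703614 = 757107.914 m.

x 3607597.5 m, y 757107.9 m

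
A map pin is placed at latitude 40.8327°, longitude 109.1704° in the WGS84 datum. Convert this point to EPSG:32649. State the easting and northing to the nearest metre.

E 345736 m, N 4521796 m

Zone 49 central meridian λ₀ = 6×49 − 183 = 111°; Δλ = -1.8296°.
Transverse Mercator on WGS84 with k₀ = 0.9996 gives E = 345735.570 m, N = 4521796.198 m.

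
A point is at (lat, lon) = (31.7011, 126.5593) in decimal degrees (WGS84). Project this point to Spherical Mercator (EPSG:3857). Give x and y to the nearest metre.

Web Mercator is spherical with R = a = 6378137 m.
x = R·λ = 6378137 × 2.208876484 = 14088516.831 m.
y = R·ln tan(π/4 + φ/2) = 6378137 × 0.583891345 = 3724138.991 m.

x 14088517 m, y 3724139 m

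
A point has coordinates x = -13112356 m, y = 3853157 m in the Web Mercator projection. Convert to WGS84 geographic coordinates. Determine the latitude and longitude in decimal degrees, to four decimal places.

R = 6378137 m. λ = x/R = -117.79029806°.
φ = 2·arctan(exp(y/R)) − 90° = 2·arctan(1.82964) − 90° = 32.68189829°.

lat 32.6819°, lon -117.7903°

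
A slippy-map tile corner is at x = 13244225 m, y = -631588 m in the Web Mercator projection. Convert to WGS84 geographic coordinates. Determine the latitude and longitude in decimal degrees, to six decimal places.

R = 6378137 m. λ = x/R = 118.97489744°.
φ = 2·arctan(exp(y/R)) − 90° = 2·arctan(0.90572) − 90° = -5.66440182°.

lat -5.664402°, lon 118.974897°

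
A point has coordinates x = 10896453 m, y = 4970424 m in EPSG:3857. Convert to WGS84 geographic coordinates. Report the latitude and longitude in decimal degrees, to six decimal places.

lat 40.715200°, lon 97.884503°

R = 6378137 m. λ = x/R = 97.88450273°.
φ = 2·arctan(exp(y/R)) − 90° = 2·arctan(2.17993) − 90° = 40.71519964°.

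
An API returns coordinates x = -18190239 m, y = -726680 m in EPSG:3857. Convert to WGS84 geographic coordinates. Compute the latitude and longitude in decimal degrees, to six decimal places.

lat -6.513800°, lon -163.405697°

R = 6378137 m. λ = x/R = -163.40569715°.
φ = 2·arctan(exp(y/R)) − 90° = 2·arctan(0.89232) − 90° = -6.51380041°.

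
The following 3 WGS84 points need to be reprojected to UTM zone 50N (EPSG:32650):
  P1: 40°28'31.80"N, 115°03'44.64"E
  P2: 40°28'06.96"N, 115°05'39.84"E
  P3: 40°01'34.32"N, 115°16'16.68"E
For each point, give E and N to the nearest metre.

P1: E 335755 m, N 4482338 m; P2: E 338451 m, N 4481513 m; P3: E 352491 m, N 4432097 m

UTM zone 50N: λ₀ = 117°, k₀ = 0.9996.
P1 (40.4755°, 115.0624°) → (335754.978, 4482338.345) m.
P2 (40.4686°, 115.0944°) → (338451.149, 4481513.303) m.
P3 (40.0262°, 115.2713°) → (352491.184, 4432096.570) m.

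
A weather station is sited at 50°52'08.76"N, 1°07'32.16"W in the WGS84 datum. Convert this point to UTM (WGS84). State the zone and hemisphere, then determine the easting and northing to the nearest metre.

Zone 30N: E 631891 m, N 5636942 m

Longitude -1.1256° lies in the 6° band [-6°, 0°), giving zone 30; latitude is north of the equator, so 30N.
Zone 30 central meridian λ₀ = 6×30 − 183 = -3°; Δλ = +1.8744°.
Transverse Mercator on WGS84 with k₀ = 0.9996 gives E = 631890.869 m, N = 5636942.231 m.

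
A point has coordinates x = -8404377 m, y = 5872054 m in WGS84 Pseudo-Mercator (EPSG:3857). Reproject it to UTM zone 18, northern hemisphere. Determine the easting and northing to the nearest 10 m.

Web Mercator inverse (R = 6378137 m) → φ = 46.56929966°, λ = -75.49780313°.
UTM 18N forward: E = 461851.210 m, N = 5157424.104 m.

E 461850 m, N 5157420 m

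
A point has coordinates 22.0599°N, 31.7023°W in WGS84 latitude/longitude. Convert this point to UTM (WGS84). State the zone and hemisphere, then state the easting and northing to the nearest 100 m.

Longitude -31.7023° lies in the 6° band [-36°, -30°), giving zone 25; latitude is north of the equator, so 25N.
Zone 25 central meridian λ₀ = 6×25 − 183 = -33°; Δλ = +1.2977°.
Transverse Mercator on WGS84 with k₀ = 0.9996 gives E = 633901.639 m, N = 2440026.654 m.

Zone 25N: E 633900 m, N 2440000 m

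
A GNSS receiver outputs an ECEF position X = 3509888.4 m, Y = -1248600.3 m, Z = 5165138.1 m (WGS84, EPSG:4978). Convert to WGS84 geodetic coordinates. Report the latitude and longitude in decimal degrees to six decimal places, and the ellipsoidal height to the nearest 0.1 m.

λ = atan2(Y, X) = -19.58239990°; p = √(X²+Y²) = 3725361.6 m.
Bowring's method on WGS84 (a = 6378137 m, b = 6356752.314 m) gives φ = 54.38119997°, h = 4389.711 m.

lat 54.381200°, lon -19.582400°, h 4389.7 m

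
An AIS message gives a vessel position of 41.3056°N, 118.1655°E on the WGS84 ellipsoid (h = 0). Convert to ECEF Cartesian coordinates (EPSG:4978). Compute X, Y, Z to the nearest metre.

WGS84: a = 6378137 m, e² = 0.006694380; N(φ) = a/√(1−e²sin²φ) = 6387459.067 m.
X = (N+h)·cosφ·cosλ = -2264873.253 m; Y = (N+h)·cosφ·sinλ = 4230084.850 m; Z = (N(1−e²)+h)·sinφ = 4187977.770 m.

X -2264873 m, Y 4230085 m, Z 4187978 m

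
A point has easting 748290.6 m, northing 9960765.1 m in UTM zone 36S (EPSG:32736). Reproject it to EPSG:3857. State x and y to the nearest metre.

x 3921875 m, y -39485 m

Unproject from UTM 36S (λ₀ = 33°) → φ = -0.35469958°, λ = 35.23079982°.
Web Mercator (R = 6378137 m): x = 3921874.696 m, y = -39485.228 m.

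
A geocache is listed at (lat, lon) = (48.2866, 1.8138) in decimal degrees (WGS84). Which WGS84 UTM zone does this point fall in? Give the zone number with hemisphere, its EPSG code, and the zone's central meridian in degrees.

Zone 31N (EPSG:32631), central meridian 3°

UTM zone = ⌊(λ + 180)/6⌋ + 1; 1.8138° ∈ [0°, 6°) → zone 31.
Hemisphere: N (φ ≥ 0).
Central meridian λ₀ = 6×31 − 183 = 3°.
EPSG code: 32631.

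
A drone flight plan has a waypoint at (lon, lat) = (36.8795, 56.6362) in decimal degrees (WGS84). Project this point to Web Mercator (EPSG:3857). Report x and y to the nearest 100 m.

Web Mercator is spherical with R = a = 6378137 m.
x = R·λ = 6378137 × 0.643668701 = 4105407.161 m.
y = R·ln tan(π/4 + φ/2) = 6378137 × 1.205073170 = 7686121.776 m.

x 4105400 m, y 7686100 m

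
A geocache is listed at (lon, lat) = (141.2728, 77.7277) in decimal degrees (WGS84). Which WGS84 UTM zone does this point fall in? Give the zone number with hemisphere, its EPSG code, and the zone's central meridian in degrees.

Zone 54N (EPSG:32654), central meridian 141°

UTM zone = ⌊(λ + 180)/6⌋ + 1; 141.2728° ∈ [138°, 144°) → zone 54.
Hemisphere: N (φ ≥ 0).
Central meridian λ₀ = 6×54 − 183 = 141°.
EPSG code: 32654.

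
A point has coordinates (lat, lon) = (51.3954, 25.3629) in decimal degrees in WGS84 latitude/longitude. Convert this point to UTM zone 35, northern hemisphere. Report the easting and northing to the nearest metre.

E 386108 m, N 5695068 m

Zone 35 central meridian λ₀ = 6×35 − 183 = 27°; Δλ = -1.6371°.
Transverse Mercator on WGS84 with k₀ = 0.9996 gives E = 386107.884 m, N = 5695068.048 m.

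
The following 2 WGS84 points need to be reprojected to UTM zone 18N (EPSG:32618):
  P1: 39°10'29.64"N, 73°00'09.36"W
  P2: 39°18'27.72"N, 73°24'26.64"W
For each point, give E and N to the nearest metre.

P1: E 672539 m, N 4338086 m; P2: E 637310 m, N 4352132 m

UTM zone 18N: λ₀ = -75°, k₀ = 0.9996.
P1 (39.1749°, -73.0026°) → (672538.889, 4338085.923) m.
P2 (39.3077°, -73.4074°) → (637310.263, 4352132.367) m.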